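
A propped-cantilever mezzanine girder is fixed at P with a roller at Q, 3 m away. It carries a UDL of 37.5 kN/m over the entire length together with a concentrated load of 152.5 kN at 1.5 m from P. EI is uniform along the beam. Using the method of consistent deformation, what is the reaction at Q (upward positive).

R_Q = 89.84 kN

Release the roller at Q. Primary structure: cantilever fixed at P.
Downward deflection at the released point Q due to the loads:
  UDL 37.5: wL⁴/(8EI) = 379.7/EI
  point load 152.5 at a = 1.5: Pa²(3L − a)/(6EI) = 428.9/EI
  δ_0 = 808.6/EI
Tip deflection under a unit load at Q: L³/(3EI) = 9/EI.
The prop prevents deflection at Q: R_Q = δ_0/δ_{QQ} = 808.6/9 = 89.84 kN.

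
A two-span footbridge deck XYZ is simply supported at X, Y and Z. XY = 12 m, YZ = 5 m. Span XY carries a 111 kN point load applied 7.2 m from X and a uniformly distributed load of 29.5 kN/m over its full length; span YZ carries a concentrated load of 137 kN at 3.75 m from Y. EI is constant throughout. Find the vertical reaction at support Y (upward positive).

R_Y = 441.9 kN

Take M_Y as the redundant. Released structure: two simple spans XY and YZ with a hinge at Y.
End slopes at the hinge Y, treating each span as simply supported:
  span XY: point load 111 at a = 7.2: Pab(L + a)/(6LEI) = 1023/EI
  span XY: UDL 29.5: wL³/(24EI) = 2124/EI
  span YZ: point load 137 at a = 3.75: Pab(L + b)/(6LEI) = 133.8/EI
  relative rotation θ_0 = (3147 + 133.8)/EI = 3281/EI
A unit hogging moment at Y produces rotation L₁/(3EI) + L₂/(3EI) = 5.667/EI.
Slope continuity at Y: θ_0 = M_Y·5.667/EI, so M_Y = 3281/5.667 = 579 kN·m (hogging).
Span XY, ΣM about X with M_Y applied at Y: R_Y^{XY}·12 = 2923 + 579, so R_Y^{XY} = 291.8 kN and R_X = 465 − 291.8 = 173.2 kN.
Span YZ, ΣM about Z: R_Y^{YZ}·5 = 171.2 + 579, so R_Y^{YZ} = 150 kN and R_Z = 137 − 150 = -13.04 kN.
R_Y = 291.8 + 150 = 441.9 kN.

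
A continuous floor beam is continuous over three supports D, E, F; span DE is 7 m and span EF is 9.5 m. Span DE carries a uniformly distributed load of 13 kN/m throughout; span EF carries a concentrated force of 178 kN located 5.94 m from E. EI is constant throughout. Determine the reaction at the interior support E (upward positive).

R_E = 159.5 kN

Release continuity at E by inserting a hinge; the redundant is the internal moment M_E. The primary structure is two simply-supported spans DE and EF.
Discontinuity in slope at E on the released structure — sum the simple-span end rotations:
  span DE: UDL 13: wL³/(24EI) = 185.8/EI
  span EF: point load 178 at a = 5.94: Pab(L + b)/(6LEI) = 862.4/EI
  relative rotation θ_0 = (185.8 + 862.4)/EI = 1048/EI
A unit hogging moment at E produces rotation L₁/(3EI) + L₂/(3EI) = 5.5/EI.
Compatibility: M_E·(L₁+L₂)/(3EI) = θ_0, giving M_E = 190.6 kN·m (hogging).
Span DE, ΣM about D with M_E applied at E: R_E^{DE}·7 = 318.5 + 190.6, so R_E^{DE} = 72.73 kN and R_D = 91 − 72.73 = 18.27 kN.
Span EF, ΣM about F: R_E^{EF}·9.5 = 633.7 + 190.6, so R_E^{EF} = 86.76 kN and R_F = 178 − 86.76 = 91.24 kN.
R_E = 72.73 + 86.76 = 159.5 kN.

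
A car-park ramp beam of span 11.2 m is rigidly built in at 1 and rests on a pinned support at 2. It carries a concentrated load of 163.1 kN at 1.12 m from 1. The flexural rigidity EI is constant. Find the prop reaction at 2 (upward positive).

Take the reaction at 2 as the redundant and release it; the primary structure is a cantilever fixed at 1.
Deflection at 2 on the released cantilever, summing each load's contribution:
  point load 163.1 at a = 1.12: Pa²(3L − a)/(6EI) = 1108/EI
Flexibility coefficient — unit upward force at 2: δ_{22} = L³/(3EI) = 468.3/EI.
Compatibility at 2: δ_0 − R_2·δ_{22} = 0, so R_2 = 1108/468.3 = 2.365 kN.

R_2 = 2.365 kN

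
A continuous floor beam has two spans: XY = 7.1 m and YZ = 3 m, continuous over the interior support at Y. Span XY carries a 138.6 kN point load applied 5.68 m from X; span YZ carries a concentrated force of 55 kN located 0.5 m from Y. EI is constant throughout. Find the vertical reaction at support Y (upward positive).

Take M_Y as the redundant. Released structure: two simple spans XY and YZ with a hinge at Y.
Rotations at Y on the released spans (each span's end-slope, ×1/EI):
  span XY: point load 138.6 at a = 5.68: Pab(L + a)/(6LEI) = 335.4/EI
  span YZ: point load 55 at a = 0.5: Pab(L + b)/(6LEI) = 21.01/EI
  relative rotation θ_0 = (335.4 + 21.01)/EI = 356.4/EI
A unit hogging moment at Y produces rotation L₁/(3EI) + L₂/(3EI) = 3.367/EI.
Compatibility: M_Y·(L₁+L₂)/(3EI) = θ_0, giving M_Y = 105.9 kN·m (hogging).
Span XY, ΣM about X with M_Y applied at Y: R_Y^{XY}·7.1 = 787.2 + 105.9, so R_Y^{XY} = 125.8 kN and R_X = 138.6 − 125.8 = 12.81 kN.
Span YZ, ΣM about Z: R_Y^{YZ}·3 = 137.5 + 105.9, so R_Y^{YZ} = 81.12 kN and R_Z = 55 − 81.12 = -26.12 kN.
R_Y = 125.8 + 81.12 = 206.9 kN.

R_Y = 206.9 kN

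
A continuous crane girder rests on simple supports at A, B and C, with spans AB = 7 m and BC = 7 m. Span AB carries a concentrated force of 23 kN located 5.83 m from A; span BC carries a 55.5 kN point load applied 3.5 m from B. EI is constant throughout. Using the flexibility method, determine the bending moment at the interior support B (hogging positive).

M_B = 46.69 kN·m

Insert a hinge at B; M_B is the redundant, and each span becomes simply supported.
Rotations at B on the released spans (each span's end-slope, ×1/EI):
  span AB: point load 23 at a = 5.83: Pab(L + a)/(6LEI) = 47.92/EI
  span BC: point load 55.5 at a = 3.5: Pab(L + b)/(6LEI) = 170/EI
  relative rotation θ_0 = (47.92 + 170)/EI = 217.9/EI
A unit hogging moment at B produces rotation L₁/(3EI) + L₂/(3EI) = 4.667/EI.
Slope continuity at B: θ_0 = M_B·4.667/EI, so M_B = 217.9/4.667 = 46.69 kN·m (hogging).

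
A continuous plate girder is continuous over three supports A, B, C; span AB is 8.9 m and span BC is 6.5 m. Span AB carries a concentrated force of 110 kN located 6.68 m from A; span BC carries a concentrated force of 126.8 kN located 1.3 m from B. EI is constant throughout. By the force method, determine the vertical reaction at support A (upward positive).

R_A = 11.39 kN

Take M_B as the redundant. Released structure: two simple spans AB and BC with a hinge at B.
Rotations at B on the released spans (each span's end-slope, ×1/EI):
  span AB: point load 110 at a = 6.68: Pab(L + a)/(6LEI) = 475.9/EI
  span BC: point load 126.8 at a = 1.3: Pab(L + b)/(6LEI) = 257.2/EI
  relative rotation θ_0 = (475.9 + 257.2)/EI = 733.1/EI
A unit hogging moment at B produces rotation L₁/(3EI) + L₂/(3EI) = 5.133/EI.
Slope continuity at B: θ_0 = M_B·5.133/EI, so M_B = 733.1/5.133 = 142.8 kN·m (hogging).
Span AB, ΣM about A with M_B applied at B: R_B^{AB}·8.9 = 734.8 + 142.8, so R_B^{AB} = 98.61 kN and R_A = 110 − 98.61 = 11.39 kN.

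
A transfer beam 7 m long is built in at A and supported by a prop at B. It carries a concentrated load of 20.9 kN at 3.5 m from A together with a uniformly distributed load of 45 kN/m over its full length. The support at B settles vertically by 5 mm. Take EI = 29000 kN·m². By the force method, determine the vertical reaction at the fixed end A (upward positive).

Choose R_B as the redundant. The primary structure is the cantilever fixed at A.
Downward deflection at the released point B due to the loads:
  point load 20.9 at a = 3.5: Pa²(3L − a)/(6EI) = 746.7/EI
  UDL 45: wL⁴/(8EI) = 13506/EI
  δ_0 = 14252/EI
Flexibility coefficient — unit upward force at B: δ_{BB} = L³/(3EI) = 114.3/EI.
With EI = 29000 kN·m²: δ_0 = 0.49146 m and δ_{BB} = 0.003943 m/kN.
Compatibility — the beam at B must follow the support down by 0.005 m: δ_0 − R_B·δ_{BB} = 0.005, so R_B = (0.49146 − 0.005)/0.003943 = 123.4 kN.
Vertical equilibrium: R_A = ΣP − R_B = 335.9 − 123.4 = 212.5 kN.

R_A = 212.5 kN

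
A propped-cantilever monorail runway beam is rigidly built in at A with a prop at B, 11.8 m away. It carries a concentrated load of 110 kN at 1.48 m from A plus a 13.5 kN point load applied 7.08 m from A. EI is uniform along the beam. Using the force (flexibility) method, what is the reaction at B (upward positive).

R_B = 8.319 kN

Release the roller at B. Primary structure: cantilever fixed at A.
Downward deflection at the released point B due to the loads:
  point load 110 at a = 1.48: Pa²(3L − a)/(6EI) = 1362/EI
  point load 13.5 at a = 7.08: Pa²(3L − a)/(6EI) = 3194/EI
  δ_0 = 4556/EI
Tip deflection under a unit load at B: L³/(3EI) = 547.7/EI.
Compatibility at B: δ_0 − R_B·δ_{BB} = 0, so R_B = 4556/547.7 = 8.319 kN.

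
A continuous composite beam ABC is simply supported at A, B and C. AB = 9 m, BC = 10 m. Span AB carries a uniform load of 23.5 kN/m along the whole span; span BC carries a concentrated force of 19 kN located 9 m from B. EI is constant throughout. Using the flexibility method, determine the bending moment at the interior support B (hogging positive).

Take M_B as the redundant. Released structure: two simple spans AB and BC with a hinge at B.
End slopes at the hinge B, treating each span as simply supported:
  span AB: UDL 23.5: wL³/(24EI) = 713.8/EI
  span BC: point load 19 at a = 9: Pab(L + b)/(6LEI) = 31.35/EI
  relative rotation θ_0 = (713.8 + 31.35)/EI = 745.2/EI
A unit hogging moment at B produces rotation L₁/(3EI) + L₂/(3EI) = 6.333/EI.
Slope continuity at B: θ_0 = M_B·6.333/EI, so M_B = 745.2/6.333 = 117.7 kN·m (hogging).

M_B = 117.7 kN·m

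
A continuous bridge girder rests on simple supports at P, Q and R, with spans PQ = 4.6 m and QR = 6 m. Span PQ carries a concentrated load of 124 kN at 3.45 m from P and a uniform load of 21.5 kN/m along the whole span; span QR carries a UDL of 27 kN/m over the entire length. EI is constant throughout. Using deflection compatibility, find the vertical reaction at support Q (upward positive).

Release continuity at Q by inserting a hinge; the redundant is the internal moment M_Q. The primary structure is two simply-supported spans PQ and QR.
Rotations at Q on the released spans (each span's end-slope, ×1/EI):
  span PQ: point load 124 at a = 3.45: Pab(L + a)/(6LEI) = 143.5/EI
  span PQ: UDL 21.5: wL³/(24EI) = 87.2/EI
  span QR: UDL 27: wL³/(24EI) = 243/EI
  relative rotation θ_0 = (230.7 + 243)/EI = 473.7/EI
A unit hogging moment at Q produces rotation L₁/(3EI) + L₂/(3EI) = 3.533/EI.
Slope continuity at Q: θ_0 = M_Q·3.533/EI, so M_Q = 473.7/3.533 = 134.1 kN·m (hogging).
Span PQ, ΣM about P with M_Q applied at Q: R_Q^{PQ}·4.6 = 655.3 + 134.1, so R_Q^{PQ} = 171.6 kN and R_P = 222.9 − 171.6 = 51.31 kN.
Span QR, ΣM about R: R_Q^{QR}·6 = 486 + 134.1, so R_Q^{QR} = 103.3 kN and R_R = 162 − 103.3 = 58.66 kN.
R_Q = 171.6 + 103.3 = 274.9 kN.

R_Q = 274.9 kN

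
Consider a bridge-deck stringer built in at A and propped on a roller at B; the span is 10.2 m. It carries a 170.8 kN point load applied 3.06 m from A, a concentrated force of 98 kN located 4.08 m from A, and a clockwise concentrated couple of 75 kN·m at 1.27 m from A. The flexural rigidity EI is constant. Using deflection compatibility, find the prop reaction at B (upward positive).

R_B = 43.71 kN

Release the roller at B. Primary structure: cantilever fixed at A.
Free-end deflection of the primary structure under the applied loading (downward +):
  point load 170.8 at a = 3.06: Pa²(3L − a)/(6EI) = 7341/EI
  point load 98 at a = 4.08: Pa²(3L − a)/(6EI) = 7211/EI
  clockwise couple 75 at a = 1.27: M₀a(2L − a)/(2EI) = 911.1/EI
  δ_0 = 15462/EI
Tip deflection under a unit load at B: L³/(3EI) = 353.7/EI.
Compatibility at B: δ_0 − R_B·δ_{BB} = 0, so R_B = 15462/353.7 = 43.71 kN.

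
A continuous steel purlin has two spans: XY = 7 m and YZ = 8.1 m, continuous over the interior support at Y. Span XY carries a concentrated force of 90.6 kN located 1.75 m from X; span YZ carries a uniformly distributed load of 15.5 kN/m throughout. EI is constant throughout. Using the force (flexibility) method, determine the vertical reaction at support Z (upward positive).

R_Z = 50.1 kN

Take M_Y as the redundant. Released structure: two simple spans XY and YZ with a hinge at Y.
Rotations at Y on the released spans (each span's end-slope, ×1/EI):
  span XY: point load 90.6 at a = 1.75: Pab(L + a)/(6LEI) = 173.4/EI
  span YZ: UDL 15.5: wL³/(24EI) = 343.2/EI
  relative rotation θ_0 = (173.4 + 343.2)/EI = 516.6/EI
A unit hogging moment at Y produces rotation L₁/(3EI) + L₂/(3EI) = 5.033/EI.
Slope continuity at Y: θ_0 = M_Y·5.033/EI, so M_Y = 516.6/5.033 = 102.6 kN·m (hogging).
Span YZ, ΣM about Z: R_Y^{YZ}·8.1 = 508.5 + 102.6, so R_Y^{YZ} = 75.45 kN and R_Z = 125.5 − 75.45 = 50.1 kN.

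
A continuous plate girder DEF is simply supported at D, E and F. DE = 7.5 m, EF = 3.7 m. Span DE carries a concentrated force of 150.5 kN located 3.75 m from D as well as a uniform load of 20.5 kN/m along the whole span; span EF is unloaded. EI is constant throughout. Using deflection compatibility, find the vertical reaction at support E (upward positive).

R_E = 248.3 kN

Take M_E as the redundant. Released structure: two simple spans DE and EF with a hinge at E.
Discontinuity in slope at E on the released structure — sum the simple-span end rotations:
  span DE: point load 150.5 at a = 3.75: Pab(L + a)/(6LEI) = 529.1/EI
  span DE: UDL 20.5: wL³/(24EI) = 360.4/EI
  relative rotation θ_0 = (889.5 + 0)/EI = 889.5/EI
A unit hogging moment at E produces rotation L₁/(3EI) + L₂/(3EI) = 3.733/EI.
Compatibility: M_E·(L₁+L₂)/(3EI) = θ_0, giving M_E = 238.2 kN·m (hogging).
Span DE, ΣM about D with M_E applied at E: R_E^{DE}·7.5 = 1141 + 238.2, so R_E^{DE} = 183.9 kN and R_D = 304.2 − 183.9 = 120.4 kN.
Span EF, ΣM about F: R_E^{EF}·3.7 = 0 + 238.2, so R_E^{EF} = 64.39 kN and R_F = 0 − 64.39 = -64.39 kN.
R_E = 183.9 + 64.39 = 248.3 kN.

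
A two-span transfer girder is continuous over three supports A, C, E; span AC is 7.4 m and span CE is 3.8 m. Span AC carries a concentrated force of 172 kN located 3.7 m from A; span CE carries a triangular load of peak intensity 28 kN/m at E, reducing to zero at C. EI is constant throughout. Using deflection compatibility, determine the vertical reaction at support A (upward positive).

R_A = 63.61 kN

Take M_C as the redundant. Released structure: two simple spans AC and CE with a hinge at C.
End slopes at the hinge C, treating each span as simply supported:
  span AC: point load 172 at a = 3.7: Pab(L + a)/(6LEI) = 588.7/EI
  span CE: triangular load, peak 28: 7w₀L³/(360EI) = 29.87/EI
  relative rotation θ_0 = (588.7 + 29.87)/EI = 618.5/EI
A unit hogging moment at C produces rotation L₁/(3EI) + L₂/(3EI) = 3.733/EI.
Compatibility: M_C·(L₁+L₂)/(3EI) = θ_0, giving M_C = 165.7 kN·m (hogging).
Span AC, ΣM about A with M_C applied at C: R_C^{AC}·7.4 = 636.4 + 165.7, so R_C^{AC} = 108.4 kN and R_A = 172 − 108.4 = 63.61 kN.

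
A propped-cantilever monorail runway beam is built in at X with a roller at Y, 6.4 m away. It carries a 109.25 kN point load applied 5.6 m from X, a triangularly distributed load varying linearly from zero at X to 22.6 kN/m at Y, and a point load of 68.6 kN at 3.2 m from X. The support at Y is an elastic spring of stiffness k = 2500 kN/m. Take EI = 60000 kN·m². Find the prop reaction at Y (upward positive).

Remove the prop at Y; the released (primary) structure is a cantilever built in at X.
Downward deflection at the released point Y due to the loads:
  point load 109.25 at a = 5.6: Pa²(3L − a)/(6EI) = 7766/EI
  triangular load, peak 22.6 at the free end: 11w₀L⁴/(120EI) = 3476/EI
  point load 68.6 at a = 3.2: Pa²(3L − a)/(6EI) = 1873/EI
  δ_0 = 13115/EI
Tip deflection under a unit load at Y: L³/(3EI) = 87.38/EI.
With EI = 60000 kN·m²: δ_0 = 0.21858 m and δ_{YY} = 0.001456 m/kN.
Compatibility — the spring shortens by R_Y/k under the reaction it provides: δ_0 − R_Y·δ_{YY} = R_Y/k. With 1/k = 0.0004 m/kN, R_Y = δ_0 / (δ_{YY} + 1/k) = 0.21858 / (0.001456 + 0.0004) = 117.7 kN.

R_Y = 117.7 kN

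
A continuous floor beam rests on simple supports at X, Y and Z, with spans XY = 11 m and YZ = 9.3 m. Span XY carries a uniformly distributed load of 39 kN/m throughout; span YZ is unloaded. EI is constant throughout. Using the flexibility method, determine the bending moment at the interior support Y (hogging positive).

M_Y = 319.6 kN·m

Insert a hinge at Y; M_Y is the redundant, and each span becomes simply supported.
End slopes at the hinge Y, treating each span as simply supported:
  span XY: UDL 39: wL³/(24EI) = 2163/EI
  relative rotation θ_0 = (2163 + 0)/EI = 2163/EI
A unit hogging moment at Y produces rotation L₁/(3EI) + L₂/(3EI) = 6.767/EI.
Compatibility: M_Y·(L₁+L₂)/(3EI) = θ_0, giving M_Y = 319.6 kN·m (hogging).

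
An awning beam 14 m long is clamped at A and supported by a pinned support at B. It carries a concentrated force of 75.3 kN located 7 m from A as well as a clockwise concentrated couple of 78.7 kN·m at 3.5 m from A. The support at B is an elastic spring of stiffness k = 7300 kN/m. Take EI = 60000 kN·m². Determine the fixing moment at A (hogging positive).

Take the reaction at B as the redundant and release it; the primary structure is a cantilever fixed at A.
Free-end deflection of the primary structure under the applied loading (downward +):
  point load 75.3 at a = 7: Pa²(3L − a)/(6EI) = 21523/EI
  clockwise couple 78.7 at a = 3.5: M₀a(2L − a)/(2EI) = 3374/EI
  δ_0 = 24898/EI
Tip deflection under a unit load at B: L³/(3EI) = 914.7/EI.
With EI = 60000 kN·m²: δ_0 = 0.41496 m and δ_{BB} = 0.015244 m/kN.
Compatibility — the spring shortens by R_B/k under the reaction it provides: δ_0 − R_B·δ_{BB} = R_B/k. With 1/k = 0.000137 m/kN, R_B = δ_0 / (δ_{BB} + 1/k) = 0.41496 / (0.015244 + 0.000137) = 26.98 kN.
Moment equilibrium about A: M_A = Σ(load moments about A) − R_B·L = 605.8 − 26.98×14 = 228.1 kN·m.

M_A = 228.1 kN·m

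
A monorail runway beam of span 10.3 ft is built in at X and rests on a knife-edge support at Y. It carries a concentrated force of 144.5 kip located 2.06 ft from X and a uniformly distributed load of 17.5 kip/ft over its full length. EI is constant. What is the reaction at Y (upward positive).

R_Y = 75.69 kip

Choose R_Y as the redundant. The primary structure is the cantilever fixed at X.
Downward deflection at the released point Y due to the loads:
  point load 144.5 at a = 2.06: Pa²(3L − a)/(6EI) = 2947/EI
  UDL 17.5: wL⁴/(8EI) = 24621/EI
  δ_0 = 27568/EI
Tip deflection under a unit load at Y: L³/(3EI) = 364.2/EI.
Compatibility at Y: δ_0 − R_Y·δ_{YY} = 0, so R_Y = 27568/364.2 = 75.69 kip.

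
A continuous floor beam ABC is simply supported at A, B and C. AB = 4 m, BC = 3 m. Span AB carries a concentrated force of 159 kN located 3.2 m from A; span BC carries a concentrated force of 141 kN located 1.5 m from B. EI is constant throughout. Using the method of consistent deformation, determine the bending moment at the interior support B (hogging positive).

M_B = 86.32 kN·m

Take M_B as the redundant. Released structure: two simple spans AB and BC with a hinge at B.
Discontinuity in slope at B on the released structure — sum the simple-span end rotations:
  span AB: point load 159 at a = 3.2: Pab(L + a)/(6LEI) = 122.1/EI
  span BC: point load 141 at a = 1.5: Pab(L + b)/(6LEI) = 79.31/EI
  relative rotation θ_0 = (122.1 + 79.31)/EI = 201.4/EI
A unit hogging moment at B produces rotation L₁/(3EI) + L₂/(3EI) = 2.333/EI.
Compatibility: M_B·(L₁+L₂)/(3EI) = θ_0, giving M_B = 86.32 kN·m (hogging).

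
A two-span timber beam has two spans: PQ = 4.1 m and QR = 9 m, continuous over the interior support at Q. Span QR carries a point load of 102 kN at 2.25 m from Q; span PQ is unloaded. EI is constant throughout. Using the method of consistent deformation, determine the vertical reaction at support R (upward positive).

R_R = 14 kN

Insert a hinge at Q; M_Q is the redundant, and each span becomes simply supported.
Discontinuity in slope at Q on the released structure — sum the simple-span end rotations:
  span QR: point load 102 at a = 2.25: Pab(L + b)/(6LEI) = 451.8/EI
  relative rotation θ_0 = (0 + 451.8)/EI = 451.8/EI
A unit hogging moment at Q produces rotation L₁/(3EI) + L₂/(3EI) = 4.367/EI.
Slope continuity at Q: θ_0 = M_Q·4.367/EI, so M_Q = 451.8/4.367 = 103.5 kN·m (hogging).
Span QR, ΣM about R: R_Q^{QR}·9 = 688.5 + 103.5, so R_Q^{QR} = 88 kN and R_R = 102 − 88 = 14 kN.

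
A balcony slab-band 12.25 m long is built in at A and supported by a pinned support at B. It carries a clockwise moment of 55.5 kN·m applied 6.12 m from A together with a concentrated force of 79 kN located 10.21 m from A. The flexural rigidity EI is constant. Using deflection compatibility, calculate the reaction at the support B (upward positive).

Remove the prop at B; the released (primary) structure is a cantilever built in at A.
Downward deflection at the released point B due to the loads:
  clockwise couple 55.5 at a = 6.12: M₀a(2L − a)/(2EI) = 3121/EI
  point load 79 at a = 10.21: Pa²(3L − a)/(6EI) = 36427/EI
  δ_0 = 39549/EI
Flexibility coefficient — unit upward force at B: δ_{BB} = L³/(3EI) = 612.8/EI.
The prop prevents deflection at B: R_B = δ_0/δ_{BB} = 39549/612.8 = 64.54 kN.

R_B = 64.54 kN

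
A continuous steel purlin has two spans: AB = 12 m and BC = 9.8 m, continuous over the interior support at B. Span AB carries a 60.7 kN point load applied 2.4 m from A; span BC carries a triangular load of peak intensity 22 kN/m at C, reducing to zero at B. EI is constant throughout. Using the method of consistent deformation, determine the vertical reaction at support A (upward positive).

R_A = 40.74 kN

Insert a hinge at B; M_B is the redundant, and each span becomes simply supported.
Discontinuity in slope at B on the released structure — sum the simple-span end rotations:
  span AB: point load 60.7 at a = 2.4: Pab(L + a)/(6LEI) = 279.7/EI
  span BC: triangular load, peak 22: 7w₀L³/(360EI) = 402.6/EI
  relative rotation θ_0 = (279.7 + 402.6)/EI = 682.3/EI
A unit hogging moment at B produces rotation L₁/(3EI) + L₂/(3EI) = 7.267/EI.
Compatibility: M_B·(L₁+L₂)/(3EI) = θ_0, giving M_B = 93.9 kN·m (hogging).
Span AB, ΣM about A with M_B applied at B: R_B^{AB}·12 = 145.7 + 93.9, so R_B^{AB} = 19.96 kN and R_A = 60.7 − 19.96 = 40.74 kN.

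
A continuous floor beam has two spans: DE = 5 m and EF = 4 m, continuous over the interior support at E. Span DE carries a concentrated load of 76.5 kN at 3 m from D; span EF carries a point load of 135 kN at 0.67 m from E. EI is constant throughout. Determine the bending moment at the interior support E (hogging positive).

Insert a hinge at E; M_E is the redundant, and each span becomes simply supported.
Rotations at E on the released spans (each span's end-slope, ×1/EI):
  span DE: point load 76.5 at a = 3: Pab(L + a)/(6LEI) = 122.4/EI
  span EF: point load 135 at a = 0.67: Pab(L + b)/(6LEI) = 91.99/EI
  relative rotation θ_0 = (122.4 + 91.99)/EI = 214.4/EI
A unit hogging moment at E produces rotation L₁/(3EI) + L₂/(3EI) = 3/EI.
Slope continuity at E: θ_0 = M_E·3/EI, so M_E = 214.4/3 = 71.46 kN·m (hogging).

M_E = 71.46 kN·m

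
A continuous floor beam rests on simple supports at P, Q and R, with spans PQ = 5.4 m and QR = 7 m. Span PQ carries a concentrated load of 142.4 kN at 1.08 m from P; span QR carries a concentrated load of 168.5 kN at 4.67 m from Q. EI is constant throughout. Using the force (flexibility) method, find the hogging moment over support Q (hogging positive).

M_Q = 130.7 kN·m

Insert a hinge at Q; M_Q is the redundant, and each span becomes simply supported.
Discontinuity in slope at Q on the released structure — sum the simple-span end rotations:
  span PQ: point load 142.4 at a = 1.08: Pab(L + a)/(6LEI) = 132.9/EI
  span QR: point load 168.5 at a = 4.67: Pab(L + b)/(6LEI) = 407.3/EI
  relative rotation θ_0 = (132.9 + 407.3)/EI = 540.2/EI
A unit hogging moment at Q produces rotation L₁/(3EI) + L₂/(3EI) = 4.133/EI.
Compatibility: M_Q·(L₁+L₂)/(3EI) = θ_0, giving M_Q = 130.7 kN·m (hogging).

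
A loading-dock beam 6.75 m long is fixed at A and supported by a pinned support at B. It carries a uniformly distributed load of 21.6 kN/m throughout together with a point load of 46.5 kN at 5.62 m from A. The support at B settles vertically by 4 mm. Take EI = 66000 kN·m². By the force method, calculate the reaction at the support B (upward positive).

R_B = 87.03 kN

Remove the prop at B; the released (primary) structure is a cantilever built in at A.
Primary-structure tip deflection at B by superposition:
  UDL 21.6: wL⁴/(8EI) = 5605/EI
  point load 46.5 at a = 5.62: Pa²(3L − a)/(6EI) = 3581/EI
  δ_0 = 9186/EI
Flexibility coefficient — unit upward force at B: δ_{BB} = L³/(3EI) = 102.5/EI.
With EI = 66000 kN·m²: δ_0 = 0.13918 m and δ_{BB} = 0.001553 m/kN.
Compatibility — the beam at B must follow the support down by 0.004 m: δ_0 − R_B·δ_{BB} = 0.004, so R_B = (0.13918 − 0.004)/0.001553 = 87.03 kN.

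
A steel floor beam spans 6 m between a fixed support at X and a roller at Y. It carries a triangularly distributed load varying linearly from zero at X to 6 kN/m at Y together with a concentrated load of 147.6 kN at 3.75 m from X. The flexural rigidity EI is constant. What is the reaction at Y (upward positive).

Choose R_Y as the redundant. The primary structure is the cantilever fixed at X.
Downward deflection at the released point Y due to the loads:
  triangular load, peak 6 at the free end: 11w₀L⁴/(120EI) = 712.8/EI
  point load 147.6 at a = 3.75: Pa²(3L − a)/(6EI) = 4930/EI
  δ_0 = 5642/EI
Tip deflection under a unit load at Y: L³/(3EI) = 72/EI.
Compatibility at Y: δ_0 − R_Y·δ_{YY} = 0, so R_Y = 5642/72 = 78.37 kN.

R_Y = 78.37 kN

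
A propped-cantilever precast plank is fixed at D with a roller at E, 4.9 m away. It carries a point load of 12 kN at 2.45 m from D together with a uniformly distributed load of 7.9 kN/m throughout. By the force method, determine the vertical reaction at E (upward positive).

Remove the prop at E; the released (primary) structure is a cantilever built in at D.
Primary-structure tip deflection at E by superposition:
  point load 12 at a = 2.45: Pa²(3L − a)/(6EI) = 147.1/EI
  UDL 7.9: wL⁴/(8EI) = 569.3/EI
  δ_0 = 716.3/EI
Flexibility coefficient — unit upward force at E: δ_{EE} = L³/(3EI) = 39.22/EI.
Compatibility at E: δ_0 − R_E·δ_{EE} = 0, so R_E = 716.3/39.22 = 18.27 kN.

R_E = 18.27 kN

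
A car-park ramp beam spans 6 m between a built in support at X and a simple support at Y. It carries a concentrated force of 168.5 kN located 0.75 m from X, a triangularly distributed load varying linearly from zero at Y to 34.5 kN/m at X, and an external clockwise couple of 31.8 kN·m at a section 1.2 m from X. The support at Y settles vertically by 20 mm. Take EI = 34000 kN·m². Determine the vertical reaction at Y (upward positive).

R_Y = 17.9 kN

Remove the prop at Y; the released (primary) structure is a cantilever built in at X.
Downward deflection at the released point Y due to the loads:
  point load 168.5 at a = 0.75: Pa²(3L − a)/(6EI) = 272.5/EI
  triangular load, peak 34.5 at the fixed end: w₀L⁴/(30EI) = 1490/EI
  clockwise couple 31.8 at a = 1.2: M₀a(2L − a)/(2EI) = 206.1/EI
  δ_0 = 1969/EI
Flexibility coefficient — unit upward force at Y: δ_{YY} = L³/(3EI) = 72/EI.
With EI = 34000 kN·m²: δ_0 = 0.057911 m and δ_{YY} = 0.002118 m/kN.
Compatibility — the beam at Y must follow the support down by 0.02 m: δ_0 − R_Y·δ_{YY} = 0.02, so R_Y = (0.057911 − 0.02)/0.002118 = 17.9 kN.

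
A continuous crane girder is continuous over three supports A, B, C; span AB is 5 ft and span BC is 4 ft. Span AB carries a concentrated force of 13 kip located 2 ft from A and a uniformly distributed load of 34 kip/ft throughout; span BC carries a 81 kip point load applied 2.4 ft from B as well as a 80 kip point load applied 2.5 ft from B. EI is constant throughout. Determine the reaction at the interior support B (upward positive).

Insert a hinge at B; M_B is the redundant, and each span becomes simply supported.
Discontinuity in slope at B on the released structure — sum the simple-span end rotations:
  span AB: point load 13 at a = 2: Pab(L + a)/(6LEI) = 18.2/EI
  span AB: UDL 34: wL³/(24EI) = 177.1/EI
  span BC: point load 81 at a = 2.4: Pab(L + b)/(6LEI) = 72.58/EI
  span BC: point load 80 at a = 2.5: Pab(L + b)/(6LEI) = 68.75/EI
  relative rotation θ_0 = (195.3 + 141.3)/EI = 336.6/EI
A unit hogging moment at B produces rotation L₁/(3EI) + L₂/(3EI) = 3/EI.
Compatibility: M_B·(L₁+L₂)/(3EI) = θ_0, giving M_B = 112.2 kip·ft (hogging).
Span AB, ΣM about A with M_B applied at B: R_B^{AB}·5 = 451 + 112.2, so R_B^{AB} = 112.6 kip and R_A = 183 − 112.6 = 70.36 kip.
Span BC, ΣM about C: R_B^{BC}·4 = 249.6 + 112.2, so R_B^{BC} = 90.45 kip and R_C = 161 − 90.45 = 70.55 kip.
R_B = 112.6 + 90.45 = 203.1 kip.

R_B = 203.1 kip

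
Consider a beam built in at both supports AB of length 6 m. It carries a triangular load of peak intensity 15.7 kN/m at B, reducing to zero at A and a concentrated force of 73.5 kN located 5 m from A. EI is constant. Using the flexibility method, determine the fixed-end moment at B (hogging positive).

Take the two fixed-end moments M_A, M_B as redundants; the released structure is the simple span AB.
Simple-span end rotations at A and B under the given loads:
  at A: triangular load, peak 15.7: 7w₀L³/(360EI) = 65.94/EI
  at B: triangular load, peak 15.7: w₀L³/(45EI) = 75.36/EI
  at A: point load 73.5 at a = 5: Pab(L + b)/(6LEI) = 71.46/EI
  at B: point load 73.5 at a = 5: Pab(L + a)/(6LEI) = 112.3/EI
  θ_A0 = 137.4/EI,  θ_B0 = 187.7/EI
Flexibility coefficients: a unit moment at one end gives L/(3EI) there and L/(6EI) at the far end, so f₁₁ = f₂₂ = 2/EI and f₁₂ = f₂₁ = 1/EI.
Compatibility — zero rotation at each built-in end:
  2 M_A + 1 M_B = 137.4
  1 M_A + 2 M_B = 187.7
Solving the pair gives M_A = 29.05 kN·m and M_B = 79.3 kN·m (hogging).

M_B = 79.3 kN·m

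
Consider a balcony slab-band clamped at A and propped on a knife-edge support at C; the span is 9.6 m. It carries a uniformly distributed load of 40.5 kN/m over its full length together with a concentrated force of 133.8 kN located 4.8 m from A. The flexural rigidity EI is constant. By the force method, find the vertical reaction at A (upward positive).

Take the reaction at C as the redundant and release it; the primary structure is a cantilever fixed at A.
Primary-structure tip deflection at C by superposition:
  UDL 40.5: wL⁴/(8EI) = 42998/EI
  point load 133.8 at a = 4.8: Pa²(3L − a)/(6EI) = 12331/EI
  δ_0 = 55329/EI
Tip deflection under a unit load at C: L³/(3EI) = 294.9/EI.
Compatibility at C: δ_0 − R_C·δ_{CC} = 0, so R_C = 55329/294.9 = 187.6 kN.
Vertical equilibrium: R_A = ΣP − R_C = 522.6 − 187.6 = 335 kN.

R_A = 335 kN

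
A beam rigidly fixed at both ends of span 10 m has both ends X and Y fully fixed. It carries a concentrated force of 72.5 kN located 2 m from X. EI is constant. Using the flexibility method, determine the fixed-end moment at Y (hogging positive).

Take the two fixed-end moments M_X, M_Y as redundants; the released structure is the simple span XY.
Simple-span end rotations at X and Y under the given loads:
  at X: point load 72.5 at a = 2: Pab(L + b)/(6LEI) = 348/EI
  at Y: point load 72.5 at a = 2: Pab(L + a)/(6LEI) = 232/EI
  θ_X0 = 348/EI,  θ_Y0 = 232/EI
Flexibility coefficients: a unit moment at one end gives L/(3EI) there and L/(6EI) at the far end, so f₁₁ = f₂₂ = 3.333/EI and f₁₂ = f₂₁ = 1.667/EI.
Compatibility — zero rotation at each built-in end:
  3.333 M_X + 1.667 M_Y = 348
  1.667 M_X + 3.333 M_Y = 232
Solving the pair gives M_X = 92.8 kN·m and M_Y = 23.2 kN·m (hogging).

M_Y = 23.2 kN·m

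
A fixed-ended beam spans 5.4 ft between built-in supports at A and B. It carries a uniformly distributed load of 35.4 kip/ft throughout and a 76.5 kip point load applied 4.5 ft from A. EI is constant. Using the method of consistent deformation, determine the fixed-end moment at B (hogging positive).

Release both end moments; the primary structure is a simply-supported span AB with redundants M_A and M_B.
Simple-span end rotations at A and B under the given loads:
  at A: UDL 35.4: wL³/(24EI) = 232.3/EI
  at B: UDL 35.4: wL³/(24EI) = 232.3/EI
  at A: point load 76.5 at a = 4.5: Pab(L + b)/(6LEI) = 60.24/EI
  at B: point load 76.5 at a = 4.5: Pab(L + a)/(6LEI) = 94.67/EI
  θ_A0 = 292.5/EI,  θ_B0 = 326.9/EI
Flexibility coefficients: a unit moment at one end gives L/(3EI) there and L/(6EI) at the far end, so f₁₁ = f₂₂ = 1.8/EI and f₁₂ = f₂₁ = 0.9/EI.
Compatibility — zero rotation at each built-in end:
  1.8 M_A + 0.9 M_B = 292.5
  0.9 M_A + 1.8 M_B = 326.9
Solving the pair gives M_A = 95.58 kip·ft and M_B = 133.8 kip·ft (hogging).

M_B = 133.8 kip·ft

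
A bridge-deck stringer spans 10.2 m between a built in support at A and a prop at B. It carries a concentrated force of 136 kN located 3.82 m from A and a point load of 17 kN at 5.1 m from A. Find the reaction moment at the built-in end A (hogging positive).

M_A = 296.6 kN·m

Take the reaction at B as the redundant and release it; the primary structure is a cantilever fixed at A.
Deflection at B on the released cantilever, summing each load's contribution:
  point load 136 at a = 3.82: Pa²(3L − a)/(6EI) = 8858/EI
  point load 17 at a = 5.1: Pa²(3L − a)/(6EI) = 1879/EI
  δ_0 = 10737/EI
Tip deflection under a unit load at B: L³/(3EI) = 353.7/EI.
Compatibility at B: δ_0 − R_B·δ_{BB} = 0, so R_B = 10737/353.7 = 30.35 kN.
Moment equilibrium about A: M_A = Σ(load moments about A) − R_B·L = 606.2 − 30.35×10.2 = 296.6 kN·m.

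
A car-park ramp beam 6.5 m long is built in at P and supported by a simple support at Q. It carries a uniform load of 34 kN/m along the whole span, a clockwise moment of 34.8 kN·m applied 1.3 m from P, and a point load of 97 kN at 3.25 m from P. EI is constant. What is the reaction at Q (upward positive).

Take the reaction at Q as the redundant and release it; the primary structure is a cantilever fixed at P.
Primary-structure tip deflection at Q by superposition:
  UDL 34: wL⁴/(8EI) = 7587/EI
  clockwise couple 34.8 at a = 1.3: M₀a(2L − a)/(2EI) = 264.7/EI
  point load 97 at a = 3.25: Pa²(3L − a)/(6EI) = 2775/EI
  δ_0 = 10626/EI
Flexibility coefficient — unit upward force at Q: δ_{QQ} = L³/(3EI) = 91.54/EI.
The prop prevents deflection at Q: R_Q = δ_0/δ_{QQ} = 10626/91.54 = 116.1 kN.

R_Q = 116.1 kN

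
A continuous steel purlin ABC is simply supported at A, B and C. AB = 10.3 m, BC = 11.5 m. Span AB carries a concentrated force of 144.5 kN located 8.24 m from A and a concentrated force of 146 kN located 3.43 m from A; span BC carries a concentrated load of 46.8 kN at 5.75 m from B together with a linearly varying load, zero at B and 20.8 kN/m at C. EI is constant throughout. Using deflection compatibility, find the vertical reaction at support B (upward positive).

Take M_B as the redundant. Released structure: two simple spans AB and BC with a hinge at B.
End slopes at the hinge B, treating each span as simply supported:
  span AB: point load 144.5 at a = 8.24: Pab(L + a)/(6LEI) = 735.8/EI
  span AB: point load 146 at a = 3.43: Pab(L + a)/(6LEI) = 764.3/EI
  span BC: point load 46.8 at a = 5.75: Pab(L + b)/(6LEI) = 386.8/EI
  span BC: triangular load, peak 20.8: 7w₀L³/(360EI) = 615.1/EI
  relative rotation θ_0 = (1500 + 1002)/EI = 2502/EI
A unit hogging moment at B produces rotation L₁/(3EI) + L₂/(3EI) = 7.267/EI.
Compatibility: M_B·(L₁+L₂)/(3EI) = θ_0, giving M_B = 344.3 kN·m (hogging).
Span AB, ΣM about A with M_B applied at B: R_B^{AB}·10.3 = 1691 + 344.3, so R_B^{AB} = 197.6 kN and R_A = 290.5 − 197.6 = 92.85 kN.
Span BC, ΣM about C: R_B^{BC}·11.5 = 727.6 + 344.3, so R_B^{BC} = 93.21 kN and R_C = 166.4 − 93.21 = 73.19 kN.
R_B = 197.6 + 93.21 = 290.9 kN.

R_B = 290.9 kN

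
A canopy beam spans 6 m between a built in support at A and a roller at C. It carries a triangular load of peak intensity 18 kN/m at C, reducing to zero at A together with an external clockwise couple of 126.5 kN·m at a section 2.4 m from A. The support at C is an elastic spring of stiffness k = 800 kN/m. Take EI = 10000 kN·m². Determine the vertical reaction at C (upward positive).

Remove the prop at C; the released (primary) structure is a cantilever built in at A.
Free-end deflection of the primary structure under the applied loading (downward +):
  triangular load, peak 18 at the free end: 11w₀L⁴/(120EI) = 2138/EI
  clockwise couple 126.5 at a = 2.4: M₀a(2L − a)/(2EI) = 1457/EI
  δ_0 = 3596/EI
Flexibility coefficient — unit upward force at C: δ_{CC} = L³/(3EI) = 72/EI.
With EI = 10000 kN·m²: δ_0 = 0.35957 m and δ_{CC} = 0.0072 m/kN.
Compatibility — the spring shortens by R_C/k under the reaction it provides: δ_0 − R_C·δ_{CC} = R_C/k. With 1/k = 0.00125 m/kN, R_C = δ_0 / (δ_{CC} + 1/k) = 0.35957 / (0.0072 + 0.00125) = 42.55 kN.

R_C = 42.55 kN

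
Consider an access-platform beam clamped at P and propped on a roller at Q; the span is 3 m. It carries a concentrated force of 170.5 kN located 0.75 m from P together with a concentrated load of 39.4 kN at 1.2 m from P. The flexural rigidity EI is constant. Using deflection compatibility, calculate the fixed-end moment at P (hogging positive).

Remove the prop at Q; the released (primary) structure is a cantilever built in at P.
Free-end deflection of the primary structure under the applied loading (downward +):
  point load 170.5 at a = 0.75: Pa²(3L − a)/(6EI) = 131.9/EI
  point load 39.4 at a = 1.2: Pa²(3L − a)/(6EI) = 73.76/EI
  δ_0 = 205.6/EI
Flexibility coefficient — unit upward force at Q: δ_{QQ} = L³/(3EI) = 9/EI.
Compatibility at Q: δ_0 − R_Q·δ_{QQ} = 0, so R_Q = 205.6/9 = 22.85 kN.
Moment equilibrium about P: M_P = Σ(load moments about P) − R_Q·L = 175.2 − 22.85×3 = 106.6 kN·m.

M_P = 106.6 kN·m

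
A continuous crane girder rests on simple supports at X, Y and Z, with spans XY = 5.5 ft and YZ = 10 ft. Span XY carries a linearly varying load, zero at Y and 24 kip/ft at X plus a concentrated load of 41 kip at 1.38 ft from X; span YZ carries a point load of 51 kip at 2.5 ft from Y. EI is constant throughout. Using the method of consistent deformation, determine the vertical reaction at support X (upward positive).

Release continuity at Y by inserting a hinge; the redundant is the internal moment M_Y. The primary structure is two simply-supported spans XY and YZ.
End slopes at the hinge Y, treating each span as simply supported:
  span XY: triangular load, peak 24: 7w₀L³/(360EI) = 77.64/EI
  span XY: point load 41 at a = 1.38: Pab(L + a)/(6LEI) = 48.6/EI
  span YZ: point load 51 at a = 2.5: Pab(L + b)/(6LEI) = 278.9/EI
  relative rotation θ_0 = (126.2 + 278.9)/EI = 405.1/EI
A unit hogging moment at Y produces rotation L₁/(3EI) + L₂/(3EI) = 5.167/EI.
Compatibility: M_Y·(L₁+L₂)/(3EI) = θ_0, giving M_Y = 78.42 kip·ft (hogging).
Span XY, ΣM about X with M_Y applied at Y: R_Y^{XY}·5.5 = 177.6 + 78.42, so R_Y^{XY} = 46.54 kip and R_X = 107 − 46.54 = 60.46 kip.

R_X = 60.46 kip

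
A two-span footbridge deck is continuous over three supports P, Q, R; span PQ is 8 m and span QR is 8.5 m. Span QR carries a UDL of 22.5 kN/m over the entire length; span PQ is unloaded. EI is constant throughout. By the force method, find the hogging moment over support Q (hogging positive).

M_Q = 104.7 kN·m

Take M_Q as the redundant. Released structure: two simple spans PQ and QR with a hinge at Q.
Discontinuity in slope at Q on the released structure — sum the simple-span end rotations:
  span QR: UDL 22.5: wL³/(24EI) = 575.7/EI
  relative rotation θ_0 = (0 + 575.7)/EI = 575.7/EI
A unit hogging moment at Q produces rotation L₁/(3EI) + L₂/(3EI) = 5.5/EI.
Slope continuity at Q: θ_0 = M_Q·5.5/EI, so M_Q = 575.7/5.5 = 104.7 kN·m (hogging).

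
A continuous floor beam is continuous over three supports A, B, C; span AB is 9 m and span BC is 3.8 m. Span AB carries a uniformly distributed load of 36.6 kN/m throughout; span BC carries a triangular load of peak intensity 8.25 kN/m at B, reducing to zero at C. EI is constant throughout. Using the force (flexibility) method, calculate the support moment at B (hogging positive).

Take M_B as the redundant. Released structure: two simple spans AB and BC with a hinge at B.
Rotations at B on the released spans (each span's end-slope, ×1/EI):
  span AB: UDL 36.6: wL³/(24EI) = 1112/EI
  span BC: triangular load, peak 8.25: w₀L³/(45EI) = 10.06/EI
  relative rotation θ_0 = (1112 + 10.06)/EI = 1122/EI
A unit hogging moment at B produces rotation L₁/(3EI) + L₂/(3EI) = 4.267/EI.
Compatibility: M_B·(L₁+L₂)/(3EI) = θ_0, giving M_B = 262.9 kN·m (hogging).

M_B = 262.9 kN·m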